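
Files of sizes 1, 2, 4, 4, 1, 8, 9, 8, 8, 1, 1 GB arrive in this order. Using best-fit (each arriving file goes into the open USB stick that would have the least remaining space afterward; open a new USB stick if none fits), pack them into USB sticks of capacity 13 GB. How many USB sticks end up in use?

  1 → USB stick 1 (new)  [load 1/13]
  2 → USB stick 1  [load 3/13]
  4 → USB stick 1  [load 7/13]
  4 → USB stick 1  [load 11/13]
  1 → USB stick 1  [load 12/13]
  8 → USB stick 2 (new)  [load 8/13]
  9 → USB stick 3 (new)  [load 9/13]
  8 → USB stick 4 (new)  [load 8/13]
  8 → USB stick 5 (new)  [load 8/13]
  1 → USB stick 1  [load 13/13]
  1 → USB stick 3  [load 10/13]
5 USB sticks opened.

5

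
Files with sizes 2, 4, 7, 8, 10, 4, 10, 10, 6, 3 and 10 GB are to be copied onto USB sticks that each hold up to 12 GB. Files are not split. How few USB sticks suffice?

Total = 10 + 10 + 10 + 10 + 8 + 7 + 6 + 4 + 4 + 3 + 2 = 74 GB.
Lower bound: ⌈74/12⌉ = 7 USB sticks.
A packing using 7 USB sticks:
  USB stick 1: 10 + 2 = 12
  USB stick 2: 10 = 10
  USB stick 3: 10 = 10
  USB stick 4: 10 = 10
  USB stick 5: 8 + 4 = 12
  USB stick 6: 7 + 4 = 11
  USB stick 7: 6 + 3 = 9
This matches the lower bound, so 7 is optimal.

7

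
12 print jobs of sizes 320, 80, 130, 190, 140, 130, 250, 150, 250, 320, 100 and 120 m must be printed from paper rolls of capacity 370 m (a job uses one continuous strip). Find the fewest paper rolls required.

7

Total = 320 + 320 + 250 + 250 + 190 + 150 + 140 + 130 + 130 + 120 + 100 + 80 = 2180 m.
Lower bound: ⌈2180/370⌉ = 6 paper rolls.
A packing using 7 paper rolls:
  roll 1: 320 = 320
  roll 2: 320 = 320
  roll 3: 250 + 120 = 370
  roll 4: 250 + 100 = 350
  roll 5: 190 + 150 = 340
  roll 6: 140 + 130 + 80 = 350
  roll 7: 130 = 130
No arrangement into 6 paper rolls stays within capacity, so 7 is optimal.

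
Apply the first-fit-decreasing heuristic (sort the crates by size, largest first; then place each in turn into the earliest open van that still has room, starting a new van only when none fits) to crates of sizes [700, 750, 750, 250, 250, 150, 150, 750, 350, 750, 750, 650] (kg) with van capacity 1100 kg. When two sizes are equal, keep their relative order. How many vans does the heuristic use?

Sorted descending: 750, 750, 750, 750, 750, 700, 650, 350, 250, 250, 150, 150.
  750 → van 1 (new)  [load 750/1100]
  750 → van 2 (new)  [load 750/1100]
  750 → van 3 (new)  [load 750/1100]
  750 → van 4 (new)  [load 750/1100]
  750 → van 5 (new)  [load 750/1100]
  700 → van 6 (new)  [load 700/1100]
  650 → van 7 (new)  [load 650/1100]
  350 → van 1  [load 1100/1100]
  250 → van 2  [load 1000/1100]
  250 → van 3  [load 1000/1100]
  150 → van 4  [load 900/1100]
  150 → van 4  [load 1050/1100]
7 vans opened.

7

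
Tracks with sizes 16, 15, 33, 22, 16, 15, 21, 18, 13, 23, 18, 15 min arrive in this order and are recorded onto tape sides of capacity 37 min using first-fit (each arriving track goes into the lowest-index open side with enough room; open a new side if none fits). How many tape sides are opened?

  16 → side 1 (new)  [load 16/37]
  15 → side 1  [load 31/37]
  33 → side 2 (new)  [load 33/37]
  22 → side 3 (new)  [load 22/37]
  16 → side 4 (new)  [load 16/37]
  15 → side 3  [load 37/37]
  21 → side 4  [load 37/37]
  18 → side 5 (new)  [load 18/37]
  13 → side 5  [load 31/37]
  23 → side 6 (new)  [load 23/37]
  18 → side 7 (new)  [load 18/37]
  15 → side 7  [load 33/37]
7 tape sides opened.

7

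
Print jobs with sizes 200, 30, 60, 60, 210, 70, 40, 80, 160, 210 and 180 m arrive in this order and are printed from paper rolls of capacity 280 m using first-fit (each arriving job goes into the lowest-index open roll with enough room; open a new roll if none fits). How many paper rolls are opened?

  200 → roll 1 (new)  [load 200/280]
  30 → roll 1  [load 230/280]
  60 → roll 2 (new)  [load 60/280]
  60 → roll 2  [load 120/280]
  210 → roll 3 (new)  [load 210/280]
  70 → roll 2  [load 190/280]
  40 → roll 1  [load 270/280]
  80 → roll 2  [load 270/280]
  160 → roll 4 (new)  [load 160/280]
  210 → roll 5 (new)  [load 210/280]
  180 → roll 6 (new)  [load 180/280]
6 paper rolls opened.

6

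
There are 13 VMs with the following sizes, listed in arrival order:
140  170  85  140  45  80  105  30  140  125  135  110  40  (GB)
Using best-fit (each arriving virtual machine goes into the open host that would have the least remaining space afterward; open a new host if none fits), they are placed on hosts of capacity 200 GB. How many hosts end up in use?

9

  140 → host 1 (new)  [load 140/200]
  170 → host 2 (new)  [load 170/200]
  85 → host 3 (new)  [load 85/200]
  140 → host 4 (new)  [load 140/200]
  45 → host 1  [load 185/200]
  80 → host 3  [load 165/200]
  105 → host 5 (new)  [load 105/200]
  30 → host 2  [load 200/200]
  140 → host 6 (new)  [load 140/200]
  125 → host 7 (new)  [load 125/200]
  135 → host 8 (new)  [load 135/200]
  110 → host 9 (new)  [load 110/200]
  40 → host 4  [load 180/200]
9 hosts opened.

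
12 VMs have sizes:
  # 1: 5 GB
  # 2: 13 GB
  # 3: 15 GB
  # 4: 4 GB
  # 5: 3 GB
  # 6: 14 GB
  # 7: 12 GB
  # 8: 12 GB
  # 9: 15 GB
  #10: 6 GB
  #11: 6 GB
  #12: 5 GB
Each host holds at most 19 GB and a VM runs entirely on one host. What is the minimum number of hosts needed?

6

Total = 15 + 15 + 14 + 13 + 12 + 12 + 6 + 6 + 5 + 5 + 4 + 3 = 110 GB.
Lower bound: ⌈110/19⌉ = 6 hosts.
A packing using 6 hosts:
  host 1: 15 + 4 = 19
  host 2: 15 + 3 = 18
  host 3: 14 + 5 = 19
  host 4: 13 + 6 = 19
  host 5: 12 + 6 = 18
  host 6: 12 + 5 = 17
This matches the lower bound, so 6 is optimal.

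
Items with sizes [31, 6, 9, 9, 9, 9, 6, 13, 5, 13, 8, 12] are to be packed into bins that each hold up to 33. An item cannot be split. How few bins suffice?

Total = 31 + 13 + 13 + 12 + 9 + 9 + 9 + 9 + 8 + 6 + 6 + 5 = 130.
Lower bound: ⌈130/33⌉ = 4 bins.
A packing using 4 bins:
  bin 1: 31 = 31
  bin 2: 13 + 12 + 8 = 33
  bin 3: 13 + 9 + 6 + 5 = 33
  bin 4: 9 + 9 + 9 + 6 = 33
This matches the lower bound, so 4 is optimal.

4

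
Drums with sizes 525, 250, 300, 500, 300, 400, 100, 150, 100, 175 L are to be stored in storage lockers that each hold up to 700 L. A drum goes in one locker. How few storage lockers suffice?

Total = 525 + 500 + 400 + 300 + 300 + 250 + 175 + 150 + 100 + 100 = 2800 L.
Lower bound: ⌈2800/700⌉ = 4 storage lockers.
A packing using 4 storage lockers:
  locker 1: 525 + 175 = 700
  locker 2: 500 + 100 + 100 = 700
  locker 3: 400 + 300 = 700
  locker 4: 300 + 250 + 150 = 700
This matches the lower bound, so 4 is optimal.

4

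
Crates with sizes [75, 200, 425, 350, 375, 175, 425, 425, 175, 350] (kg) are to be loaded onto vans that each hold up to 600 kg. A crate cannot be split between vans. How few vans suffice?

6

Total = 425 + 425 + 425 + 375 + 350 + 350 + 200 + 175 + 175 + 75 = 2975 kg.
Lower bound: ⌈2975/600⌉ = 5 vans.
Also, 6 crates each exceed 300 kg, and no two of those can share a van, so at least 6 vans are needed.
A packing using 6 vans:
  van 1: 425 + 175 = 600
  van 2: 425 + 175 = 600
  van 3: 425 + 75 = 500
  van 4: 375 + 200 = 575
  van 5: 350 = 350
  van 6: 350 = 350
This matches the lower bound, so 6 is optimal.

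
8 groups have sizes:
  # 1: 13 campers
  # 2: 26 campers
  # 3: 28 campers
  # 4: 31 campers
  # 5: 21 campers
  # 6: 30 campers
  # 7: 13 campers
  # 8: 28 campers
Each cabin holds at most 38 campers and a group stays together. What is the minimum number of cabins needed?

Total = 31 + 30 + 28 + 28 + 26 + 21 + 13 + 13 = 190 campers.
Lower bound: ⌈190/38⌉ = 5 cabins.
Also, 6 groups each exceed 19 campers, and no two of those can share a cabin, so at least 6 cabins are needed.
A packing using 7 cabins:
  cabin 1: 31 = 31
  cabin 2: 30 = 30
  cabin 3: 28 = 28
  cabin 4: 28 = 28
  cabin 5: 26 = 26
  cabin 6: 21 + 13 = 34
  cabin 7: 13 = 13
No arrangement into 6 cabins stays within capacity, so 7 is optimal.

7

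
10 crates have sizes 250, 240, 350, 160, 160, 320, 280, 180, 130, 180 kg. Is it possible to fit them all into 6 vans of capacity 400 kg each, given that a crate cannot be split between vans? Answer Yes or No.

Total = 2250 kg; ⌈2250/400⌉ = 6.
The bound of 6 does not rule out 6, but exhaustive search shows no assignment into 6 vans of capacity 400 kg exists — the minimum is 7.

No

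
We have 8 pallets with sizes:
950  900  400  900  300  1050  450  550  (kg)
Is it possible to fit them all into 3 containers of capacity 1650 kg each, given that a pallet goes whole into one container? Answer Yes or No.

Total = 5500 kg; ⌈5500/1650⌉ = 4.
At least 4 containers are required, but only 3 are allowed.

No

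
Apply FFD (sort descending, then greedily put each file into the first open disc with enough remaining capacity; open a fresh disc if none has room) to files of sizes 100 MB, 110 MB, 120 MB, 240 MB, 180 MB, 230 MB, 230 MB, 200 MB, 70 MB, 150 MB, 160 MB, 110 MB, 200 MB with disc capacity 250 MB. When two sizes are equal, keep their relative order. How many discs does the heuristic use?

Sorted descending: 240, 230, 230, 200, 200, 180, 160, 150, 120, 110, 110, 100, 70.
  240 → disc 1 (new)  [load 240/250]
  230 → disc 2 (new)  [load 230/250]
  230 → disc 3 (new)  [load 230/250]
  200 → disc 4 (new)  [load 200/250]
  200 → disc 5 (new)  [load 200/250]
  180 → disc 6 (new)  [load 180/250]
  160 → disc 7 (new)  [load 160/250]
  150 → disc 8 (new)  [load 150/250]
  120 → disc 9 (new)  [load 120/250]
  110 → disc 9  [load 230/250]
  110 → disc 10 (new)  [load 110/250]
  100 → disc 8  [load 250/250]
  70 → disc 6  [load 250/250]
10 discs opened.

10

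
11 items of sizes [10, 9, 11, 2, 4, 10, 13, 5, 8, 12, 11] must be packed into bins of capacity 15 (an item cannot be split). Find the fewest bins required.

Total = 13 + 12 + 11 + 11 + 10 + 10 + 9 + 8 + 5 + 4 + 2 = 95.
Lower bound: ⌈95/15⌉ = 7 bins.
Also, 8 items each exceed 15/2, and no two of those can share a bin, so at least 8 bins are needed.
A packing using 8 bins:
  bin 1: 13 + 2 = 15
  bin 2: 12 = 12
  bin 3: 11 + 4 = 15
  bin 4: 11 = 11
  bin 5: 10 + 5 = 15
  bin 6: 10 = 10
  bin 7: 9 = 9
  bin 8: 8 = 8
This matches the lower bound, so 8 is optimal.

8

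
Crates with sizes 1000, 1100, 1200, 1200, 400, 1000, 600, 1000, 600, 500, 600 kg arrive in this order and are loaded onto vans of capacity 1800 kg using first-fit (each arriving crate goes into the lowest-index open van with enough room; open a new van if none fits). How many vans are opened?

6

  1000 → van 1 (new)  [load 1000/1800]
  1100 → van 2 (new)  [load 1100/1800]
  1200 → van 3 (new)  [load 1200/1800]
  1200 → van 4 (new)  [load 1200/1800]
  400 → van 1  [load 1400/1800]
  1000 → van 5 (new)  [load 1000/1800]
  600 → van 2  [load 1700/1800]
  1000 → van 6 (new)  [load 1000/1800]
  600 → van 3  [load 1800/1800]
  500 → van 4  [load 1700/1800]
  600 → van 5  [load 1600/1800]
6 vans opened.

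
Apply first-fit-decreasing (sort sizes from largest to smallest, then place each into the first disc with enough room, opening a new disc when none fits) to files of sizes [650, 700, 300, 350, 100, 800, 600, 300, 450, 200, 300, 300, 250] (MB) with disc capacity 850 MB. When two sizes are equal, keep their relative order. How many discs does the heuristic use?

Sorted descending: 800, 700, 650, 600, 450, 350, 300, 300, 300, 300, 250, 200, 100.
  800 → disc 1 (new)  [load 800/850]
  700 → disc 2 (new)  [load 700/850]
  650 → disc 3 (new)  [load 650/850]
  600 → disc 4 (new)  [load 600/850]
  450 → disc 5 (new)  [load 450/850]
  350 → disc 5  [load 800/850]
  300 → disc 6 (new)  [load 300/850]
  300 → disc 6  [load 600/850]
  300 → disc 7 (new)  [load 300/850]
  300 → disc 7  [load 600/850]
  250 → disc 4  [load 850/850]
  200 → disc 3  [load 850/850]
  100 → disc 2  [load 800/850]
7 discs opened.

7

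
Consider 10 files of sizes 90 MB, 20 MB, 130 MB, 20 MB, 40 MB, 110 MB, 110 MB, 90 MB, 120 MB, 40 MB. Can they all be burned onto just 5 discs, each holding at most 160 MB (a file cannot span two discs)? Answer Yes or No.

No

Total = 770 MB; ⌈770/160⌉ = 5.
6 files each exceed half the capacity and cannot share a disc, forcing at least 6 discs.
At least 6 discs are required, but only 5 are allowed.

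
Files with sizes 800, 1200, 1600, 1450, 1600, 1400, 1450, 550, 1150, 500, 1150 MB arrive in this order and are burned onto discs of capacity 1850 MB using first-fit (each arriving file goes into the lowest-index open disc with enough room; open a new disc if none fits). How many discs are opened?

  800 → disc 1 (new)  [load 800/1850]
  1200 → disc 2 (new)  [load 1200/1850]
  1600 → disc 3 (new)  [load 1600/1850]
  1450 → disc 4 (new)  [load 1450/1850]
  1600 → disc 5 (new)  [load 1600/1850]
  1400 → disc 6 (new)  [load 1400/1850]
  1450 → disc 7 (new)  [load 1450/1850]
  550 → disc 1  [load 1350/1850]
  1150 → disc 8 (new)  [load 1150/1850]
  500 → disc 1  [load 1850/1850]
  1150 → disc 9 (new)  [load 1150/1850]
9 discs opened.

9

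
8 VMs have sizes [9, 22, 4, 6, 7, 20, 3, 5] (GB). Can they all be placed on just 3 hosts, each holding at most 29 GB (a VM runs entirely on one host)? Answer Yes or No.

A valid assignment using 3 hosts:
  host 1: 22 + 7 = 29
  host 2: 20 + 9 = 29
  host 3: 6 + 5 + 4 + 3 = 18
Every load is within 29 GB, so 3 hosts suffice.

Yes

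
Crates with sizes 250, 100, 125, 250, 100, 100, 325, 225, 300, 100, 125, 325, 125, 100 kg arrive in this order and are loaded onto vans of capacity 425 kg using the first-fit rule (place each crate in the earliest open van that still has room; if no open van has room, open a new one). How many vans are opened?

7

  250 → van 1 (new)  [load 250/425]
  100 → van 1  [load 350/425]
  125 → van 2 (new)  [load 125/425]
  250 → van 2  [load 375/425]
  100 → van 3 (new)  [load 100/425]
  100 → van 3  [load 200/425]
  325 → van 4 (new)  [load 325/425]
  225 → van 3  [load 425/425]
  300 → van 5 (new)  [load 300/425]
  100 → van 4  [load 425/425]
  125 → van 5  [load 425/425]
  325 → van 6 (new)  [load 325/425]
  125 → van 7 (new)  [load 125/425]
  100 → van 6  [load 425/425]
7 vans opened.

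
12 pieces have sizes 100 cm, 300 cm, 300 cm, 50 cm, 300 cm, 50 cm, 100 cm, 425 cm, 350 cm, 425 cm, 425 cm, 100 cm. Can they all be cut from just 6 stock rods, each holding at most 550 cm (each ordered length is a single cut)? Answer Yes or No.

No

Total = 2925 cm; ⌈2925/550⌉ = 6.
7 pieces each exceed half the capacity and cannot share a stock rod, forcing at least 7 stock rods.
At least 7 stock rods are required, but only 6 are allowed.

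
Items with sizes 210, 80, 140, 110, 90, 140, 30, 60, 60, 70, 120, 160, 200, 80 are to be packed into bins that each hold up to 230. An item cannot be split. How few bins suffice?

7

Total = 210 + 200 + 160 + 140 + 140 + 120 + 110 + 90 + 80 + 80 + 70 + 60 + 60 + 30 = 1550.
Lower bound: ⌈1550/230⌉ = 7 bins.
A packing using 7 bins:
  bin 1: 210 = 210
  bin 2: 200 + 30 = 230
  bin 3: 160 + 70 = 230
  bin 4: 140 + 90 = 230
  bin 5: 140 + 80 = 220
  bin 6: 120 + 110 = 230
  bin 7: 80 + 60 + 60 = 200
This matches the lower bound, so 7 is optimal.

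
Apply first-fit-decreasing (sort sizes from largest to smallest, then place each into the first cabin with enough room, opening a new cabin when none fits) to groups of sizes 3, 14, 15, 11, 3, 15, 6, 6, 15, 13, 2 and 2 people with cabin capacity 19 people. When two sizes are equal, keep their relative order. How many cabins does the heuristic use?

6

Sorted descending: 15, 15, 15, 14, 13, 11, 6, 6, 3, 3, 2, 2.
  15 → cabin 1 (new)  [load 15/19]
  15 → cabin 2 (new)  [load 15/19]
  15 → cabin 3 (new)  [load 15/19]
  14 → cabin 4 (new)  [load 14/19]
  13 → cabin 5 (new)  [load 13/19]
  11 → cabin 6 (new)  [load 11/19]
  6 → cabin 5  [load 19/19]
  6 → cabin 6  [load 17/19]
  3 → cabin 1  [load 18/19]
  3 → cabin 2  [load 18/19]
  2 → cabin 3  [load 17/19]
  2 → cabin 3  [load 19/19]
6 cabins opened.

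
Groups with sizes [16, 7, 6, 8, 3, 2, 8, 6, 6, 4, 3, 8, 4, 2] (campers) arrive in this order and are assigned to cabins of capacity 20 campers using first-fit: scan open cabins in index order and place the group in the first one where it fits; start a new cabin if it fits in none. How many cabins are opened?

5

  16 → cabin 1 (new)  [load 16/20]
  7 → cabin 2 (new)  [load 7/20]
  6 → cabin 2  [load 13/20]
  8 → cabin 3 (new)  [load 8/20]
  3 → cabin 1  [load 19/20]
  2 → cabin 2  [load 15/20]
  8 → cabin 3  [load 16/20]
  6 → cabin 4 (new)  [load 6/20]
  6 → cabin 4  [load 12/20]
  4 → cabin 2  [load 19/20]
  3 → cabin 3  [load 19/20]
  8 → cabin 4  [load 20/20]
  4 → cabin 5 (new)  [load 4/20]
  2 → cabin 5  [load 6/20]
5 cabins opened.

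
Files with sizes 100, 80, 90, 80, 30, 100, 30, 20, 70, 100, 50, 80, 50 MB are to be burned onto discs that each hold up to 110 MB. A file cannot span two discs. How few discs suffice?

Total = 100 + 100 + 100 + 90 + 80 + 80 + 80 + 70 + 50 + 50 + 30 + 30 + 20 = 880 MB.
Lower bound: ⌈880/110⌉ = 8 discs.
A packing using 9 discs:
  disc 1: 100 = 100
  disc 2: 100 = 100
  disc 3: 100 = 100
  disc 4: 90 + 20 = 110
  disc 5: 80 + 30 = 110
  disc 6: 80 + 30 = 110
  disc 7: 80 = 80
  disc 8: 70 = 70
  disc 9: 50 + 50 = 100
No arrangement into 8 discs stays within capacity, so 9 is optimal.

9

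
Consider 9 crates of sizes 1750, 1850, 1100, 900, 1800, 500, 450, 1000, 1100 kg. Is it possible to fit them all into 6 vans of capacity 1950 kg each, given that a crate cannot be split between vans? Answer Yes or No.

Yes

A valid assignment using 6 vans:
  van 1: 1850 = 1850
  van 2: 1800 = 1800
  van 3: 1750 = 1750
  van 4: 1100 + 500 = 1600
  van 5: 1100 + 450 = 1550
  van 6: 1000 + 900 = 1900
Every load is within 1950 kg, so 6 vans suffice.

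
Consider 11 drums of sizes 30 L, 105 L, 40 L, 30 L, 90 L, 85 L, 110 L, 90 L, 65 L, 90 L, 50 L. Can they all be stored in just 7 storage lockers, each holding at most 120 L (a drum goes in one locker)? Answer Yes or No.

No

Total = 785 L; ⌈785/120⌉ = 7.
The bound of 7 does not rule out 7, but exhaustive search shows no assignment into 7 storage lockers of capacity 120 L exists — the minimum is 8.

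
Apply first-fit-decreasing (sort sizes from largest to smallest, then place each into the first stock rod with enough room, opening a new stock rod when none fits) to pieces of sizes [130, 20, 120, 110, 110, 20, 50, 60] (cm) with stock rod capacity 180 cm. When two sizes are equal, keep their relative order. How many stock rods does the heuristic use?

4

Sorted descending: 130, 120, 110, 110, 60, 50, 20, 20.
  130 → stock rod 1 (new)  [load 130/180]
  120 → stock rod 2 (new)  [load 120/180]
  110 → stock rod 3 (new)  [load 110/180]
  110 → stock rod 4 (new)  [load 110/180]
  60 → stock rod 2  [load 180/180]
  50 → stock rod 1  [load 180/180]
  20 → stock rod 3  [load 130/180]
  20 → stock rod 3  [load 150/180]
4 stock rods opened.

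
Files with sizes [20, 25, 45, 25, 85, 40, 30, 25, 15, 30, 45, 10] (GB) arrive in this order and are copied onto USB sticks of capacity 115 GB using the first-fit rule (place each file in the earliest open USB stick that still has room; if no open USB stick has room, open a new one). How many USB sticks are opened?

4

  20 → USB stick 1 (new)  [load 20/115]
  25 → USB stick 1  [load 45/115]
  45 → USB stick 1  [load 90/115]
  25 → USB stick 1  [load 115/115]
  85 → USB stick 2 (new)  [load 85/115]
  40 → USB stick 3 (new)  [load 40/115]
  30 → USB stick 2  [load 115/115]
  25 → USB stick 3  [load 65/115]
  15 → USB stick 3  [load 80/115]
  30 → USB stick 3  [load 110/115]
  45 → USB stick 4 (new)  [load 45/115]
  10 → USB stick 4  [load 55/115]
4 USB sticks opened.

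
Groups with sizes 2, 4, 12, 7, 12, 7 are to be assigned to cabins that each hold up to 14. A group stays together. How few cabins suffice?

4

Total = 12 + 12 + 7 + 7 + 4 + 2 = 44.
Lower bound: ⌈44/14⌉ = 4 cabins.
A packing using 4 cabins:
  cabin 1: 12 + 2 = 14
  cabin 2: 12 = 12
  cabin 3: 7 + 7 = 14
  cabin 4: 4 = 4
This matches the lower bound, so 4 is optimal.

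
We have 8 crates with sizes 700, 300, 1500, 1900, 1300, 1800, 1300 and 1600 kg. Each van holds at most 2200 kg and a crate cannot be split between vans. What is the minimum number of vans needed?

Total = 1900 + 1800 + 1600 + 1500 + 1300 + 1300 + 700 + 300 = 10400 kg.
Lower bound: ⌈10400/2200⌉ = 5 vans.
Also, 6 crates each exceed 1100 kg, and no two of those can share a van, so at least 6 vans are needed.
A packing using 6 vans:
  van 1: 1900 + 300 = 2200
  van 2: 1800 = 1800
  van 3: 1600 = 1600
  van 4: 1500 + 700 = 2200
  van 5: 1300 = 1300
  van 6: 1300 = 1300
This matches the lower bound, so 6 is optimal.

6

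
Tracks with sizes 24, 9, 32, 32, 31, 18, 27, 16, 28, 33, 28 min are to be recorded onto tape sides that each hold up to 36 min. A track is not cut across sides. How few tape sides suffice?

9

Total = 33 + 32 + 32 + 31 + 28 + 28 + 27 + 24 + 18 + 16 + 9 = 278 min.
Lower bound: ⌈278/36⌉ = 8 tape sides.
A packing using 9 tape sides:
  side 1: 33 = 33
  side 2: 32 = 32
  side 3: 32 = 32
  side 4: 31 = 31
  side 5: 28 = 28
  side 6: 28 = 28
  side 7: 27 + 9 = 36
  side 8: 24 = 24
  side 9: 18 + 16 = 34
No arrangement into 8 tape sides stays within capacity, so 9 is optimal.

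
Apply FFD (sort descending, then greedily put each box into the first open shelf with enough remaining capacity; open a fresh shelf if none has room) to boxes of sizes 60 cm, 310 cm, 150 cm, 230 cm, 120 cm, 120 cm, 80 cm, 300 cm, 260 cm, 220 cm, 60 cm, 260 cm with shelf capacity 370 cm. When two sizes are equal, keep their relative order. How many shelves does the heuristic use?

7

Sorted descending: 310, 300, 260, 260, 230, 220, 150, 120, 120, 80, 60, 60.
  310 → shelf 1 (new)  [load 310/370]
  300 → shelf 2 (new)  [load 300/370]
  260 → shelf 3 (new)  [load 260/370]
  260 → shelf 4 (new)  [load 260/370]
  230 → shelf 5 (new)  [load 230/370]
  220 → shelf 6 (new)  [load 220/370]
  150 → shelf 6  [load 370/370]
  120 → shelf 5  [load 350/370]
  120 → shelf 7 (new)  [load 120/370]
  80 → shelf 3  [load 340/370]
  60 → shelf 1  [load 370/370]
  60 → shelf 2  [load 360/370]
7 shelves opened.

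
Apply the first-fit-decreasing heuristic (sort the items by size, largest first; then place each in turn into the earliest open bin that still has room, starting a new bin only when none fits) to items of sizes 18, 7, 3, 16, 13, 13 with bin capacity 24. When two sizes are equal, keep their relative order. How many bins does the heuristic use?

Sorted descending: 18, 16, 13, 13, 7, 3.
  18 → bin 1 (new)  [load 18/24]
  16 → bin 2 (new)  [load 16/24]
  13 → bin 3 (new)  [load 13/24]
  13 → bin 4 (new)  [load 13/24]
  7 → bin 2  [load 23/24]
  3 → bin 1  [load 21/24]
4 bins opened.

4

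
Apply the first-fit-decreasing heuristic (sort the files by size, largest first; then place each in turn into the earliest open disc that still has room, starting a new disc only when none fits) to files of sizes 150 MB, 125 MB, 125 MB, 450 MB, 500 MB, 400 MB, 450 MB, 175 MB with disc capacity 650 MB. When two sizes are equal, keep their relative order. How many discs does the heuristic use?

4

Sorted descending: 500, 450, 450, 400, 175, 150, 125, 125.
  500 → disc 1 (new)  [load 500/650]
  450 → disc 2 (new)  [load 450/650]
  450 → disc 3 (new)  [load 450/650]
  400 → disc 4 (new)  [load 400/650]
  175 → disc 2  [load 625/650]
  150 → disc 1  [load 650/650]
  125 → disc 3  [load 575/650]
  125 → disc 4  [load 525/650]
4 discs opened.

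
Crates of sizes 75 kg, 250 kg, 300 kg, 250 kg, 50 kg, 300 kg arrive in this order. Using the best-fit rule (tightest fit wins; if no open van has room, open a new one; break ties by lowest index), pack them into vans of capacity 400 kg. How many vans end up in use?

  75 → van 1 (new)  [load 75/400]
  250 → van 1  [load 325/400]
  300 → van 2 (new)  [load 300/400]
  250 → van 3 (new)  [load 250/400]
  50 → van 1  [load 375/400]
  300 → van 4 (new)  [load 300/400]
4 vans opened.

4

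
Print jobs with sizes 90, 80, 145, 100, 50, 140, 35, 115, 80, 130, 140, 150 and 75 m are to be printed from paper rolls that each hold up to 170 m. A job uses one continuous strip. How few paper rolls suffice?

Total = 150 + 145 + 140 + 140 + 130 + 115 + 100 + 90 + 80 + 80 + 75 + 50 + 35 = 1330 m.
Lower bound: ⌈1330/170⌉ = 8 paper rolls.
A packing using 9 paper rolls:
  roll 1: 150 = 150
  roll 2: 145 = 145
  roll 3: 140 = 140
  roll 4: 140 = 140
  roll 5: 130 + 35 = 165
  roll 6: 115 + 50 = 165
  roll 7: 100 = 100
  roll 8: 90 + 80 = 170
  roll 9: 80 + 75 = 155
No arrangement into 8 paper rolls stays within capacity, so 9 is optimal.

9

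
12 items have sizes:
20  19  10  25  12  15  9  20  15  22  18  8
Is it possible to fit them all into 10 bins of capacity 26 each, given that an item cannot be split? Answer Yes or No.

A valid assignment using 9 bins:
  bin 1: 25 = 25
  bin 2: 22 = 22
  bin 3: 20 = 20
  bin 4: 20 = 20
  bin 5: 19 = 19
  bin 6: 18 + 8 = 26
  bin 7: 15 + 10 = 25
  bin 8: 15 + 9 = 24
  bin 9: 12 = 12
That uses only 9 ≤ 10, so 10 bins are enough.

Yes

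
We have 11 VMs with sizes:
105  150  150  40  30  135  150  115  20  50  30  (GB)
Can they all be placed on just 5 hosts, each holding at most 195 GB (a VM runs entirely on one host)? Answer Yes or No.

Total = 975 GB; ⌈975/195⌉ = 5.
6 VMs each exceed half the capacity and cannot share a host, forcing at least 6 hosts.
At least 6 hosts are required, but only 5 are allowed.

No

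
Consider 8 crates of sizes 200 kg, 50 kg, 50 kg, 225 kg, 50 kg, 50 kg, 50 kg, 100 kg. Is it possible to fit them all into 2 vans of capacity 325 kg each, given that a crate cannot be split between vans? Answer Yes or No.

Total = 775 kg; ⌈775/325⌉ = 3.
At least 3 vans are required, but only 2 are allowed.

No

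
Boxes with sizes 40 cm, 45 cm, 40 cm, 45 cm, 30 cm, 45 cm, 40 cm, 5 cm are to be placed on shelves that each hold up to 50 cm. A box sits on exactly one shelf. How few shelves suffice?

Total = 45 + 45 + 45 + 40 + 40 + 40 + 30 + 5 = 290 cm.
Lower bound: ⌈290/50⌉ = 6 shelves.
Also, 7 boxes each exceed 25 cm, and no two of those can share a shelf, so at least 7 shelves are needed.
A packing using 7 shelves:
  shelf 1: 45 + 5 = 50
  shelf 2: 45 = 45
  shelf 3: 45 = 45
  shelf 4: 40 = 40
  shelf 5: 40 = 40
  shelf 6: 40 = 40
  shelf 7: 30 = 30
This matches the lower bound, so 7 is optimal.

7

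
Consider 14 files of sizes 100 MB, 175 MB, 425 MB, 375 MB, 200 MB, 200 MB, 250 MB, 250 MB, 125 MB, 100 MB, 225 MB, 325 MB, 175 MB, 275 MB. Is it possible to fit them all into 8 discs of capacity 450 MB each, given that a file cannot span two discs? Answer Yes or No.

A valid assignment using 8 discs:
  disc 1: 425 = 425
  disc 2: 375 = 375
  disc 3: 325 + 125 = 450
  disc 4: 275 + 175 = 450
  disc 5: 250 + 200 = 450
  disc 6: 250 + 200 = 450
  disc 7: 225 + 175 = 400
  disc 8: 100 + 100 = 200
Every load is within 450 MB, so 8 discs suffice.

Yes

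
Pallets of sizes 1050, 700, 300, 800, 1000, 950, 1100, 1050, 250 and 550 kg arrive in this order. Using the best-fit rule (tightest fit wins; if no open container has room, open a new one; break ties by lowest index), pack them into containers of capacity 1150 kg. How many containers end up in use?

  1050 → container 1 (new)  [load 1050/1150]
  700 → container 2 (new)  [load 700/1150]
  300 → container 2  [load 1000/1150]
  800 → container 3 (new)  [load 800/1150]
  1000 → container 4 (new)  [load 1000/1150]
  950 → container 5 (new)  [load 950/1150]
  1100 → container 6 (new)  [load 1100/1150]
  1050 → container 7 (new)  [load 1050/1150]
  250 → container 3  [load 1050/1150]
  550 → container 8 (new)  [load 550/1150]
8 containers opened.

8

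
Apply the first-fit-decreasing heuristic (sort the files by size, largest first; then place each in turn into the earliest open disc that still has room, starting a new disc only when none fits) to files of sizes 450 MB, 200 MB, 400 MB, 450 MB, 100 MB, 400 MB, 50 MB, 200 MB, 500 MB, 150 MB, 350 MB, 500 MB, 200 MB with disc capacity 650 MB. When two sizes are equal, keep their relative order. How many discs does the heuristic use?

Sorted descending: 500, 500, 450, 450, 400, 400, 350, 200, 200, 200, 150, 100, 50.
  500 → disc 1 (new)  [load 500/650]
  500 → disc 2 (new)  [load 500/650]
  450 → disc 3 (new)  [load 450/650]
  450 → disc 4 (new)  [load 450/650]
  400 → disc 5 (new)  [load 400/650]
  400 → disc 6 (new)  [load 400/650]
  350 → disc 7 (new)  [load 350/650]
  200 → disc 3  [load 650/650]
  200 → disc 4  [load 650/650]
  200 → disc 5  [load 600/650]
  150 → disc 1  [load 650/650]
  100 → disc 2  [load 600/650]
  50 → disc 2  [load 650/650]
7 discs opened.

7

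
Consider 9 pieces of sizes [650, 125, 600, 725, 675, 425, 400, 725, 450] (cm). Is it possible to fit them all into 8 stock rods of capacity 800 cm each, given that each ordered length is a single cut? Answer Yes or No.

A valid assignment using 8 stock rods:
  stock rod 1: 725 = 725
  stock rod 2: 725 = 725
  stock rod 3: 675 + 125 = 800
  stock rod 4: 650 = 650
  stock rod 5: 600 = 600
  stock rod 6: 450 = 450
  stock rod 7: 425 = 425
  stock rod 8: 400 = 400
Every load is within 800 cm, so 8 stock rods suffice.

Yes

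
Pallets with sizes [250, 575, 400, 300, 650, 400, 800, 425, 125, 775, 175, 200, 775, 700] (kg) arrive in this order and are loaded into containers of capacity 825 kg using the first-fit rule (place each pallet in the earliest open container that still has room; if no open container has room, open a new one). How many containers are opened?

  250 → container 1 (new)  [load 250/825]
  575 → container 1  [load 825/825]
  400 → container 2 (new)  [load 400/825]
  300 → container 2  [load 700/825]
  650 → container 3 (new)  [load 650/825]
  400 → container 4 (new)  [load 400/825]
  800 → container 5 (new)  [load 800/825]
  425 → container 4  [load 825/825]
  125 → container 2  [load 825/825]
  775 → container 6 (new)  [load 775/825]
  175 → container 3  [load 825/825]
  200 → container 7 (new)  [load 200/825]
  775 → container 8 (new)  [load 775/825]
  700 → container 9 (new)  [load 700/825]
9 containers opened.

9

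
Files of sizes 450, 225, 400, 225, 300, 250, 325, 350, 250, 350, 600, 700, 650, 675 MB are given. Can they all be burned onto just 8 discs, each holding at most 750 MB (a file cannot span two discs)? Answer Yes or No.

No

Total = 5750 MB; ⌈5750/750⌉ = 8.
The bound of 8 does not rule out 8, but exhaustive search shows no assignment into 8 discs of capacity 750 MB exists — the minimum is 9.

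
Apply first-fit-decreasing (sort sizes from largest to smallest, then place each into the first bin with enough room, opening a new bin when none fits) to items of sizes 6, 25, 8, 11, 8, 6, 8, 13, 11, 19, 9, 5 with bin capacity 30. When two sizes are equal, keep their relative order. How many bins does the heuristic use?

5

Sorted descending: 25, 19, 13, 11, 11, 9, 8, 8, 8, 6, 6, 5.
  25 → bin 1 (new)  [load 25/30]
  19 → bin 2 (new)  [load 19/30]
  13 → bin 3 (new)  [load 13/30]
  11 → bin 2  [load 30/30]
  11 → bin 3  [load 24/30]
  9 → bin 4 (new)  [load 9/30]
  8 → bin 4  [load 17/30]
  8 → bin 4  [load 25/30]
  8 → bin 5 (new)  [load 8/30]
  6 → bin 3  [load 30/30]
  6 → bin 5  [load 14/30]
  5 → bin 1  [load 30/30]
5 bins opened.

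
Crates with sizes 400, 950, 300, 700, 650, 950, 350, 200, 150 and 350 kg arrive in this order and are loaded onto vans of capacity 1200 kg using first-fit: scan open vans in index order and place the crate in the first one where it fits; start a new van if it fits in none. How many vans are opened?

5

  400 → van 1 (new)  [load 400/1200]
  950 → van 2 (new)  [load 950/1200]
  300 → van 1  [load 700/1200]
  700 → van 3 (new)  [load 700/1200]
  650 → van 4 (new)  [load 650/1200]
  950 → van 5 (new)  [load 950/1200]
  350 → van 1  [load 1050/1200]
  200 → van 2  [load 1150/1200]
  150 → van 1  [load 1200/1200]
  350 → van 3  [load 1050/1200]
5 vans opened.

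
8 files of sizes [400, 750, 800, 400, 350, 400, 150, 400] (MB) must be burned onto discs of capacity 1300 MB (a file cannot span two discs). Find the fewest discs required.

Total = 800 + 750 + 400 + 400 + 400 + 400 + 350 + 150 = 3650 MB.
Lower bound: ⌈3650/1300⌉ = 3 discs.
A packing using 3 discs:
  disc 1: 800 + 400 = 1200
  disc 2: 750 + 400 + 150 = 1300
  disc 3: 400 + 400 + 350 = 1150
This matches the lower bound, so 3 is optimal.

3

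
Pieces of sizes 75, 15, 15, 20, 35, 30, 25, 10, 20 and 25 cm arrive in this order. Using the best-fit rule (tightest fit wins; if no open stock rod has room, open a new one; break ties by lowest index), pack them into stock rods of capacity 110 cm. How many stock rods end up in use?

3

  75 → stock rod 1 (new)  [load 75/110]
  15 → stock rod 1  [load 90/110]
  15 → stock rod 1  [load 105/110]
  20 → stock rod 2 (new)  [load 20/110]
  35 → stock rod 2  [load 55/110]
  30 → stock rod 2  [load 85/110]
  25 → stock rod 2  [load 110/110]
  10 → stock rod 3 (new)  [load 10/110]
  20 → stock rod 3  [load 30/110]
  25 → stock rod 3  [load 55/110]
3 stock rods opened.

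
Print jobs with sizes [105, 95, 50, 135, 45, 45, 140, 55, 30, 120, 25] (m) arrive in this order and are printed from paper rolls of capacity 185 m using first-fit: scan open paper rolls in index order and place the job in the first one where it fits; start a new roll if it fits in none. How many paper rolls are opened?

  105 → roll 1 (new)  [load 105/185]
  95 → roll 2 (new)  [load 95/185]
  50 → roll 1  [load 155/185]
  135 → roll 3 (new)  [load 135/185]
  45 → roll 2  [load 140/185]
  45 → roll 2  [load 185/185]
  140 → roll 4 (new)  [load 140/185]
  55 → roll 5 (new)  [load 55/185]
  30 → roll 1  [load 185/185]
  120 → roll 5  [load 175/185]
  25 → roll 3  [load 160/185]
5 paper rolls opened.

5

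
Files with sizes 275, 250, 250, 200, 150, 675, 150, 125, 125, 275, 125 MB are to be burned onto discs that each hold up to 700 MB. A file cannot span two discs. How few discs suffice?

4

Total = 675 + 275 + 275 + 250 + 250 + 200 + 150 + 150 + 125 + 125 + 125 = 2600 MB.
Lower bound: ⌈2600/700⌉ = 4 discs.
A packing using 4 discs:
  disc 1: 675 = 675
  disc 2: 275 + 275 + 150 = 700
  disc 3: 250 + 250 + 200 = 700
  disc 4: 150 + 125 + 125 + 125 = 525
This matches the lower bound, so 4 is optimal.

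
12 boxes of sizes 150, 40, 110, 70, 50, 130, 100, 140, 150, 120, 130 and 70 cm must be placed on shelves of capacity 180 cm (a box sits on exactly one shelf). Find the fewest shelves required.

Total = 150 + 150 + 140 + 130 + 130 + 120 + 110 + 100 + 70 + 70 + 50 + 40 = 1260 cm.
Lower bound: ⌈1260/180⌉ = 7 shelves.
Also, 8 boxes each exceed 90 cm, and no two of those can share a shelf, so at least 8 shelves are needed.
A packing using 8 shelves:
  shelf 1: 150 = 150
  shelf 2: 150 = 150
  shelf 3: 140 + 40 = 180
  shelf 4: 130 + 50 = 180
  shelf 5: 130 = 130
  shelf 6: 120 = 120
  shelf 7: 110 + 70 = 180
  shelf 8: 100 + 70 = 170
This matches the lower bound, so 8 is optimal.

8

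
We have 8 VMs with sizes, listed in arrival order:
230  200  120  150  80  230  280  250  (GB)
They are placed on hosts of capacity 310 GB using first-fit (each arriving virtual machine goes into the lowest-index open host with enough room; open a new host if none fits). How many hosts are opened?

6

  230 → host 1 (new)  [load 230/310]
  200 → host 2 (new)  [load 200/310]
  120 → host 3 (new)  [load 120/310]
  150 → host 3  [load 270/310]
  80 → host 1  [load 310/310]
  230 → host 4 (new)  [load 230/310]
  280 → host 5 (new)  [load 280/310]
  250 → host 6 (new)  [load 250/310]
6 hosts opened.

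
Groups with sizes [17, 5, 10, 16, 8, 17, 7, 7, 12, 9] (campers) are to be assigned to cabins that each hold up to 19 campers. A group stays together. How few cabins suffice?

Total = 17 + 17 + 16 + 12 + 10 + 9 + 8 + 7 + 7 + 5 = 108 campers.
Lower bound: ⌈108/19⌉ = 6 cabins.
A packing using 7 cabins:
  cabin 1: 17 = 17
  cabin 2: 17 = 17
  cabin 3: 16 = 16
  cabin 4: 12 + 7 = 19
  cabin 5: 10 + 9 = 19
  cabin 6: 8 + 7 = 15
  cabin 7: 5 = 5
No arrangement into 6 cabins stays within capacity, so 7 is optimal.

7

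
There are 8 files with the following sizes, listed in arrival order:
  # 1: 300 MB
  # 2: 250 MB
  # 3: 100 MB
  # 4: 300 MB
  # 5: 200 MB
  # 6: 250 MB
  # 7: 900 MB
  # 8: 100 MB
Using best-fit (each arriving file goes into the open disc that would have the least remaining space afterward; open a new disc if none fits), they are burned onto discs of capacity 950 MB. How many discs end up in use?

  300 → disc 1 (new)  [load 300/950]
  250 → disc 1  [load 550/950]
  100 → disc 1  [load 650/950]
  300 → disc 1  [load 950/950]
  200 → disc 2 (new)  [load 200/950]
  250 → disc 2  [load 450/950]
  900 → disc 3 (new)  [load 900/950]
  100 → disc 2  [load 550/950]
3 discs opened.

3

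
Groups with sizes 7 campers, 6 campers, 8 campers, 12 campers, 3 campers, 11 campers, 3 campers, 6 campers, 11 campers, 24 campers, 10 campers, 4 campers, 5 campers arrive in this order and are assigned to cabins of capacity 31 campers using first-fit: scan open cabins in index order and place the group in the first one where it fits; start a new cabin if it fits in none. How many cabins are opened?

  7 → cabin 1 (new)  [load 7/31]
  6 → cabin 1  [load 13/31]
  8 → cabin 1  [load 21/31]
  12 → cabin 2 (new)  [load 12/31]
  3 → cabin 1  [load 24/31]
  11 → cabin 2  [load 23/31]
  3 → cabin 1  [load 27/31]
  6 → cabin 2  [load 29/31]
  11 → cabin 3 (new)  [load 11/31]
  24 → cabin 4 (new)  [load 24/31]
  10 → cabin 3  [load 21/31]
  4 → cabin 1  [load 31/31]
  5 → cabin 3  [load 26/31]
4 cabins opened.

4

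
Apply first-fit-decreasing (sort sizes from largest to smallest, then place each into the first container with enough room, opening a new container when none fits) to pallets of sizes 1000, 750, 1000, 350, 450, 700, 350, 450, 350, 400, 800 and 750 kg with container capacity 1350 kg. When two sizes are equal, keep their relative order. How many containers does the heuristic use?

6

Sorted descending: 1000, 1000, 800, 750, 750, 700, 450, 450, 400, 350, 350, 350.
  1000 → container 1 (new)  [load 1000/1350]
  1000 → container 2 (new)  [load 1000/1350]
  800 → container 3 (new)  [load 800/1350]
  750 → container 4 (new)  [load 750/1350]
  750 → container 5 (new)  [load 750/1350]
  700 → container 6 (new)  [load 700/1350]
  450 → container 3  [load 1250/1350]
  450 → container 4  [load 1200/1350]
  400 → container 5  [load 1150/1350]
  350 → container 1  [load 1350/1350]
  350 → container 2  [load 1350/1350]
  350 → container 6  [load 1050/1350]
6 containers opened.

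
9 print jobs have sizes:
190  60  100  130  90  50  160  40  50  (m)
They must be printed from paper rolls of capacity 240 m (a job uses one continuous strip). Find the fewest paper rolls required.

Total = 190 + 160 + 130 + 100 + 90 + 60 + 50 + 50 + 40 = 870 m.
Lower bound: ⌈870/240⌉ = 4 paper rolls.
A packing using 4 paper rolls:
  roll 1: 190 + 50 = 240
  roll 2: 160 + 60 = 220
  roll 3: 130 + 100 = 230
  roll 4: 90 + 50 + 40 = 180
This matches the lower bound, so 4 is optimal.

4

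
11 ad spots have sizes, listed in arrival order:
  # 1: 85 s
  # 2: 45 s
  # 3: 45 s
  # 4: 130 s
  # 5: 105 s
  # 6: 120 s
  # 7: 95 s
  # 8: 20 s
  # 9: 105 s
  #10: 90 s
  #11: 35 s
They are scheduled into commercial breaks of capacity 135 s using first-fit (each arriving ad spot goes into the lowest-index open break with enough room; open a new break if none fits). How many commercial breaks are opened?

8

  85 → break 1 (new)  [load 85/135]
  45 → break 1  [load 130/135]
  45 → break 2 (new)  [load 45/135]
  130 → break 3 (new)  [load 130/135]
  105 → break 4 (new)  [load 105/135]
  120 → break 5 (new)  [load 120/135]
  95 → break 6 (new)  [load 95/135]
  20 → break 2  [load 65/135]
  105 → break 7 (new)  [load 105/135]
  90 → break 8 (new)  [load 90/135]
  35 → break 2  [load 100/135]
8 commercial breaks opened.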